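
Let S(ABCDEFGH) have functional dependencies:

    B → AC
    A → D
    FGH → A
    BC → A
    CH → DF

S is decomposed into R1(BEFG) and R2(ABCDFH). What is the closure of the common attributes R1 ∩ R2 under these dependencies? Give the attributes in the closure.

ABCDF

R1 ∩ R2 = {BF}.
B → AC applies, adding AC
A → D applies, adding D
Closure: {ABCDF}.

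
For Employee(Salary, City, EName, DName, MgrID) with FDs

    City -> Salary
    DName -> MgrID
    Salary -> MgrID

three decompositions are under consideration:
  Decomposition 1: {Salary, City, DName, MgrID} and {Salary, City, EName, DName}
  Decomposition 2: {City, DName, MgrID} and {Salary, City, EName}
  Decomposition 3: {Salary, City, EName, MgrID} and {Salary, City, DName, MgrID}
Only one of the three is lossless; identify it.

Decomposition 1

Decomposition 1: common = {Salary, City, DName}, closure = {Salary, City, DName, MgrID} → lossless.
Decomposition 2: common = {City}, closure = {Salary, City, MgrID} → lossy.
Decomposition 3: common = {Salary, City, MgrID}, closure = {Salary, City, MgrID} → lossy.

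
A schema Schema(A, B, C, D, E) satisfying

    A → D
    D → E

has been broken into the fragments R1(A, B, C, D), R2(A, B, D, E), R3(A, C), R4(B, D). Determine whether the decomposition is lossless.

Chase test. Columns are A, B, C, D, E; row i has aⱼ where attribute j ∈ Ri, else bᵢⱼ.
Initial tableau (one row per fragment):
  row 1: a1 a2 a3 a4 b15
  row 2: a1 a2 b23 a4 a5
  row 3: a1 b32 a3 b34 b35
  row 4: b41 a2 b43 a4 b45
Rows 1 and 3 agree on A; apply A→D and equate their D entries.
Rows 1 and 2 agree on D; apply D→E and equate their E entries.
Rows 1 and 3 agree on D; apply D→E and equate their E entries.
Rows 1 and 4 agree on D; apply D→E and equate their E entries.
Row 1 is now all distinguished symbols — the join is lossless.

Yes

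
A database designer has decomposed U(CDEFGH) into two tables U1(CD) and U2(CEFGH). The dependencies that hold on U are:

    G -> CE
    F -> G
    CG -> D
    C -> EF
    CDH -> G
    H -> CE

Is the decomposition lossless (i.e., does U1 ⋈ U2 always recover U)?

Common attributes: U1 ∩ U2 = {C}.
Closure of {C}: C → EF applies, adding EF; F → G applies, adding G; CG → D applies, adding D. So (C)⁺ = {CDEFG}.
This closure contains every attribute of U1, so U1 ∩ U2 → U1. The join is lossless.

Yes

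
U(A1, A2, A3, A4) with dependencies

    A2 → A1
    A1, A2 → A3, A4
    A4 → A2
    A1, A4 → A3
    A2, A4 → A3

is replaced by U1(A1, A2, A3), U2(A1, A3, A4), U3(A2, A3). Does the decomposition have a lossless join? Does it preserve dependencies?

Lossless test (chase): Rows 1 and 3 agree on A2; apply A2→A1 and equate their A1 entries. Rows 1 and 3 agree on A1, A2; apply A1, A2→A3, A4 and equate their A3, A4 entries. No row becomes fully distinguished — the join is lossy.
Dependency preservation: the restricted closure of {A1, A2} across the fragments never reaches {A3, A4}, so A1, A2 → A3, A4 cannot be enforced without a join — not preserved.

lossy and not dependency-preserving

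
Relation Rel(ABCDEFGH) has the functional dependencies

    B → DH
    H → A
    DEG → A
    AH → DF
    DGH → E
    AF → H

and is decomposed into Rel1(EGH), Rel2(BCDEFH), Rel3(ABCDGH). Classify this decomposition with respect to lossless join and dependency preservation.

Lossless test (chase): Rows 1 and 2 agree on H; apply H→A and equate their A entries. Rows 1 and 3 agree on H; apply H→A and equate their A entries. Rows 1 and 2 agree on AH; apply AH→DF and equate their DF entries. Rows 1 and 3 agree on AH; apply AH→DF and equate their DF entries. Rows 1 and 3 agree on DGH; apply DGH→E and equate their E entries. Row 3 is now all distinguished symbols — the join is lossless.
Dependency preservation: the restricted closure of {DEG} across the fragments never reaches {A}, so DEG → A cannot be enforced without a join — not preserved.

lossless but not dependency-preserving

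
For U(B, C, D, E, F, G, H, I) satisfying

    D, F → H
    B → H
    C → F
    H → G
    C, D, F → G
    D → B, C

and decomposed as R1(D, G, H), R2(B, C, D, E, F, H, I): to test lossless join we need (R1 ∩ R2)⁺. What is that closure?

R1 ∩ R2 = {D, H}.
H → G applies, adding G
D → B, C applies, adding B, C
C → F applies, adding F
Closure: {B, C, D, F, G, H}.

B, C, D, F, G, H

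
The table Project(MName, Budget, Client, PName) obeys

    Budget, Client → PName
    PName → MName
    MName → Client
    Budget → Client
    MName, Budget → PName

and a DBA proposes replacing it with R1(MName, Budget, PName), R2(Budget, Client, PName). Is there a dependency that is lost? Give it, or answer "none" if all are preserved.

MName → Client

Check MName → Client: no single fragment contains all of {MName, Client}, and the restricted closure of {MName} across the fragments never reaches {Client}.
Budget, Client → PName is preserved.
PName → MName is preserved.
Budget → Client is preserved.
MName, Budget → PName is preserved.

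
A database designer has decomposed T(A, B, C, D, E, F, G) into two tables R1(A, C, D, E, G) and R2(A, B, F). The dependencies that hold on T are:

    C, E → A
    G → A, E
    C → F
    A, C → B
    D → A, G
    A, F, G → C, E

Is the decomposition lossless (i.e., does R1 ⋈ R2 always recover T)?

Common attributes: R1 ∩ R2 = {A}.
No dependency enlarges {A}, so (A)⁺ = {A}.
The closure contains neither all of R1 = {A, C, D, E, G} nor all of R2 = {A, B, F}, so the common attributes are not a superkey of either fragment. The join is lossy.

No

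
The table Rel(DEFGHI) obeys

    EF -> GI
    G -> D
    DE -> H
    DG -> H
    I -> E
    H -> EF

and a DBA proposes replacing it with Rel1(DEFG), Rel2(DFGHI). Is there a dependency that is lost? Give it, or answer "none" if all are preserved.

I -> E

Check I → E: no single fragment contains all of {EI}, and the restricted closure of {I} across the fragments never reaches {E}.
EF → GI is preserved.
G → D is preserved.
DE → H is preserved.
DG → H is preserved.
H → EF is preserved.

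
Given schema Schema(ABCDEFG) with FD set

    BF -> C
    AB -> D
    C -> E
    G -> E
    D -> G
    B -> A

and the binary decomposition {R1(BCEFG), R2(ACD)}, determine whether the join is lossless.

Common attributes: R1 ∩ R2 = {C}.
Closure of {C}: C → E applies, adding E. So (C)⁺ = {CE}.
The closure contains neither all of R1 = {BCEFG} nor all of R2 = {ACD}, so the common attributes are not a superkey of either fragment. The join is lossy.

No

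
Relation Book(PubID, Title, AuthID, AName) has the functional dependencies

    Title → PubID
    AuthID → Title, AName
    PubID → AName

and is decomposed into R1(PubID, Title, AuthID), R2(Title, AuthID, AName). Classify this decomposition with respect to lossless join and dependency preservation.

Lossless test: (Title, AuthID)⁺ = {PubID, Title, AuthID, AName}, which contains all of one fragment — lossless.
Dependency preservation: the restricted closure of {PubID} across the fragments never reaches {AName}, so PubID → AName cannot be enforced without a join — not preserved.

lossless but not dependency-preserving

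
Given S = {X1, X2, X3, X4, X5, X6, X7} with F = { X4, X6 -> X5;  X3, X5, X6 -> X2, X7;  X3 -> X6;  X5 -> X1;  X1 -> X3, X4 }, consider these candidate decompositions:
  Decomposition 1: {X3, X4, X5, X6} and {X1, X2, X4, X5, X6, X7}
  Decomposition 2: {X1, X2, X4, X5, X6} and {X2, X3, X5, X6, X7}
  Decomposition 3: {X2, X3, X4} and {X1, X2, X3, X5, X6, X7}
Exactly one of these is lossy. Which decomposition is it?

Decomposition 1: common = {X4, X5, X6}, closure = {X1, X2, X3, X4, X5, X6, X7} → lossless.
Decomposition 2: common = {X2, X5, X6}, closure = {X1, X2, X3, X4, X5, X6, X7} → lossless.
Decomposition 3: common = {X2, X3}, closure = {X2, X3, X6} → lossy.

Decomposition 3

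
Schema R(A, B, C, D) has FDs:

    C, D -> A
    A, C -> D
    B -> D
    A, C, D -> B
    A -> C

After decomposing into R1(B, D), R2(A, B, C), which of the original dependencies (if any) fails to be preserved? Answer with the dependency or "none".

Check C, D → A: no single fragment contains all of {A, C, D}, and the restricted closure of {C, D} across the fragments never reaches {A}.
A, C → D is preserved.
B → D is preserved.
A, C, D → B is preserved.
A → C is preserved.

C, D -> A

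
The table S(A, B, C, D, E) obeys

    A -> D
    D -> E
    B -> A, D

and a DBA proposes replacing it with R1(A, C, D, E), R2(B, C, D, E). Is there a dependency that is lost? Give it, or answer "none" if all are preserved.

B -> A, D

Check B → A, D: no single fragment contains all of {A, B, D}, and the restricted closure of {B} across the fragments never reaches {A, D}.
A → D is preserved.
D → E is preserved.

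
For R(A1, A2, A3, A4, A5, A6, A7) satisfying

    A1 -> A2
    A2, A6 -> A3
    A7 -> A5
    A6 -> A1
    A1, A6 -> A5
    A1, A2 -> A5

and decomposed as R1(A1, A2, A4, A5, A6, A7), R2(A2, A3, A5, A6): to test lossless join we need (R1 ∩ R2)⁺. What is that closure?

R1 ∩ R2 = {A2, A5, A6}.
A2, A6 → A3 applies, adding A3
A6 → A1 applies, adding A1
Closure: {A1, A2, A3, A5, A6}.

A1, A2, A3, A5, A6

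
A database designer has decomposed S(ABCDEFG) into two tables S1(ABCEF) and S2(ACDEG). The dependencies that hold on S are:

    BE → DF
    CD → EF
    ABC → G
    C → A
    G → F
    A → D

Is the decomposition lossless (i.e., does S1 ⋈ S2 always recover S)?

No

Common attributes: S1 ∩ S2 = {ACE}.
Closure of {ACE}: A → D applies, adding D; CD → EF applies, adding F. So (ACE)⁺ = {ACDEF}.
The closure contains neither all of S1 = {ABCEF} nor all of S2 = {ACDEG}, so the common attributes are not a superkey of either fragment. The join is lossy.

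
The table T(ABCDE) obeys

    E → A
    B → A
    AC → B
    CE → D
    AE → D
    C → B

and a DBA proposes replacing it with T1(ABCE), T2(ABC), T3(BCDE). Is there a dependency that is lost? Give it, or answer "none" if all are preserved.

E → A lies within T1.
B → A lies within T1.
AC → B lies within T1.
CE → D lies within T3.
AE → D: restricted closure across fragments reaches D.
C → B lies within T1.
Every dependency is enforceable on the fragments, so the decomposition is dependency-preserving.

none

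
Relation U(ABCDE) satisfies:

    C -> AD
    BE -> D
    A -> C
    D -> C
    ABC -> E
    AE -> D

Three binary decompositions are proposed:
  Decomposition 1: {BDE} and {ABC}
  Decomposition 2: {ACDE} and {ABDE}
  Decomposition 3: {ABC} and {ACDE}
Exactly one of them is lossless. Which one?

Decomposition 1: common = {B}, closure = {B} → lossy.
Decomposition 2: common = {ADE}, closure = {ACDE} → lossless.
Decomposition 3: common = {AC}, closure = {ACD} → lossy.

Decomposition 2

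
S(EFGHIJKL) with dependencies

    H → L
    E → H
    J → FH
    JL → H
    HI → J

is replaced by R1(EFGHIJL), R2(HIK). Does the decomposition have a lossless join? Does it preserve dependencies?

Lossless test: (HI)⁺ = {FHIJL}, which is a superkey of neither fragment — lossy.
Dependency preservation: every FD's attributes lie within a single fragment, so each can be enforced locally — preserved.

lossy but dependency-preserving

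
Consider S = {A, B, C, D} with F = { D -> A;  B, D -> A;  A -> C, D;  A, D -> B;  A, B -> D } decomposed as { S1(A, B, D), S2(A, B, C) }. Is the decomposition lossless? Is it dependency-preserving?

Lossless test: (A, B)⁺ = {A, B, C, D}, which contains all of one fragment — lossless.
Dependency preservation: A → C, D is not contained in any single fragment, but the restricted closure of its left-hand side across the fragments still reaches the right-hand side; the remaining FDs each lie inside some fragment. All dependencies are preserved.

lossless and dependency-preserving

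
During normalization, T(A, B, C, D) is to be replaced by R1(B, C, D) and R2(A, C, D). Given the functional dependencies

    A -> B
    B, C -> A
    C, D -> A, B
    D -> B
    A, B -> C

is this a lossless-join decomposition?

Yes

Common attributes: R1 ∩ R2 = {C, D}.
Closure of {C, D}: C, D → A, B applies, adding A, B. So (C, D)⁺ = {A, B, C, D}.
This closure contains every attribute of R1, so R1 ∩ R2 → R1. The join is lossless.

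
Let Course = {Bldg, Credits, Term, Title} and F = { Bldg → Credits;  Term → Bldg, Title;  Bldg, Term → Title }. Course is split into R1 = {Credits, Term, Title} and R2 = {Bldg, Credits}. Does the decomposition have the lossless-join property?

Common attributes: R1 ∩ R2 = {Credits}.
No dependency enlarges {Credits}, so (Credits)⁺ = {Credits}.
The closure contains neither all of R1 = {Credits, Term, Title} nor all of R2 = {Bldg, Credits}, so the common attributes are not a superkey of either fragment. The join is lossy.

No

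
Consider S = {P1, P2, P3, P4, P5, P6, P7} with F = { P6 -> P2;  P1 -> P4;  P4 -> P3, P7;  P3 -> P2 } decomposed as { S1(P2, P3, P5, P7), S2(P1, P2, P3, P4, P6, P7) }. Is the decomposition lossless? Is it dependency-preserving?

Lossless test: (P2, P3, P7)⁺ = {P2, P3, P7}, which is a superkey of neither fragment — lossy.
Dependency preservation: every FD's attributes lie within a single fragment, so each can be enforced locally — preserved.

lossy but dependency-preserving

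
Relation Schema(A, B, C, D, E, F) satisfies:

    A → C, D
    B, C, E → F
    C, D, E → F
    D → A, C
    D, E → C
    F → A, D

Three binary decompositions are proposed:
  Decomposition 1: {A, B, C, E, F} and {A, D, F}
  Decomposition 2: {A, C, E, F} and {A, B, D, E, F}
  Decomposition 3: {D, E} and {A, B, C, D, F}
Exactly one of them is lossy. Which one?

Decomposition 3

Decomposition 1: common = {A, F}, closure = {A, C, D, F} → lossless.
Decomposition 2: common = {A, E, F}, closure = {A, C, D, E, F} → lossless.
Decomposition 3: common = {D}, closure = {A, C, D} → lossy.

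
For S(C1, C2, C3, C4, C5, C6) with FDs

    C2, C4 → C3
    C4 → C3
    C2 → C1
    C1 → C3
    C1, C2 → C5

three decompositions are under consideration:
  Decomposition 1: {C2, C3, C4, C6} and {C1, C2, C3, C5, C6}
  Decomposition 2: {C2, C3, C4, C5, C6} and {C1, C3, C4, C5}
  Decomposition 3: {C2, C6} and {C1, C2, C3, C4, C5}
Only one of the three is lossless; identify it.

Decomposition 1: common = {C2, C3, C6}, closure = {C1, C2, C3, C5, C6} → lossless.
Decomposition 2: common = {C3, C4, C5}, closure = {C3, C4, C5} → lossy.
Decomposition 3: common = {C2}, closure = {C1, C2, C3, C5} → lossy.

Decomposition 1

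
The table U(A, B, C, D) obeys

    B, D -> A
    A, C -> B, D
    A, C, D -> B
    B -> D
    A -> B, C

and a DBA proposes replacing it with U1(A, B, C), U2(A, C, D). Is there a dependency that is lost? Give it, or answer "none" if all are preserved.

B, D → A: restricted closure across fragments reaches A.
A, C → B, D: restricted closure across fragments reaches B, D.
A, C, D → B: restricted closure across fragments reaches B.
B → D: restricted closure across fragments reaches D.
A → B, C lies within U1.
Every dependency is enforceable on the fragments, so the decomposition is dependency-preserving.

none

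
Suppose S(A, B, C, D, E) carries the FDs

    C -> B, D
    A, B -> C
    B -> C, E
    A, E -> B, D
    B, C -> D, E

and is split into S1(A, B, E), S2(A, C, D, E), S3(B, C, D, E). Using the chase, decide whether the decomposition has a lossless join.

Chase test. Columns are A, B, C, D, E; row i has aⱼ where attribute j ∈ Si, else bᵢⱼ.
Initial tableau (one row per fragment):
  row 1: a1 a2 b13 b14 a5
  row 2: a1 b22 a3 a4 a5
  row 3: b31 a2 a3 a4 a5
Rows 2 and 3 agree on C; apply C→B, D and equate their B, D entries.
Rows 1 and 2 agree on A, B; apply A, B→C and equate their C entries.
Rows 1 and 2 agree on A, E; apply A, E→B, D and equate their B, D entries.
Row 1 is now all distinguished symbols — the join is lossless.

Yes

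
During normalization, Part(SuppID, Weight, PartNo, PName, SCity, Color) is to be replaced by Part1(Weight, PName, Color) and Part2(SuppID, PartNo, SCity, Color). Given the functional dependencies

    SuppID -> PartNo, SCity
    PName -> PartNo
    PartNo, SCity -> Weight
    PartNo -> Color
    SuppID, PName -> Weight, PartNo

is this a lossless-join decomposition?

No

Common attributes: Part1 ∩ Part2 = {Color}.
No dependency enlarges {Color}, so (Color)⁺ = {Color}.
The closure contains neither all of Part1 = {Weight, PName, Color} nor all of Part2 = {SuppID, PartNo, SCity, Color}, so the common attributes are not a superkey of either fragment. The join is lossy.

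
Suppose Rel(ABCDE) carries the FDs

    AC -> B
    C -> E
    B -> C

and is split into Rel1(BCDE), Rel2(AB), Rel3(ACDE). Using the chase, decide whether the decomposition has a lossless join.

Yes

Chase test. Columns are ABCDE; row i has aⱼ where attribute j ∈ Reli, else bᵢⱼ.
Initial tableau (one row per fragment):
  row 1: b11 a2 a3 a4 a5
  row 2: a1 a2 b23 b24 b25
  row 3: a1 b32 a3 a4 a5
Rows 1 and 2 agree on B; apply B→C and equate their C entries.
Rows 2 and 3 agree on AC; apply AC→B and equate their B entries.
Rows 1 and 2 agree on C; apply C→E and equate their E entries.
Row 3 is now all distinguished symbols — the join is lossless.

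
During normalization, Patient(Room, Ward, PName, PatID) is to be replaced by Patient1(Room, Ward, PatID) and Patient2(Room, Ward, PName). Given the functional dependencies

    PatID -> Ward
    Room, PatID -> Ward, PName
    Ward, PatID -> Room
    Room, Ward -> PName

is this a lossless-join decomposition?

Common attributes: Patient1 ∩ Patient2 = {Room, Ward}.
Closure of {Room, Ward}: Room, Ward → PName applies, adding PName. So (Room, Ward)⁺ = {Room, Ward, PName}.
This closure contains every attribute of Patient2, so Patient1 ∩ Patient2 → Patient2. The join is lossless.

Yes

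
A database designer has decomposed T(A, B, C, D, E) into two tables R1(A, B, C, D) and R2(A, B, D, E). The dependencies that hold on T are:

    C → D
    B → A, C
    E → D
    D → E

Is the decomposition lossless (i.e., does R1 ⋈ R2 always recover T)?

Yes

Common attributes: R1 ∩ R2 = {A, B, D}.
Closure of {A, B, D}: B → A, C applies, adding C; D → E applies, adding E. So (A, B, D)⁺ = {A, B, C, D, E}.
This closure contains every attribute of R1, so R1 ∩ R2 → R1. The join is lossless.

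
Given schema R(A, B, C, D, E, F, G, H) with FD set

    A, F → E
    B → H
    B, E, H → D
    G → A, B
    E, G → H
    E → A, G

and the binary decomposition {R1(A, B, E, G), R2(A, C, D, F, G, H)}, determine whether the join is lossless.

No

Common attributes: R1 ∩ R2 = {A, G}.
Closure of {A, G}: G → A, B applies, adding B; B → H applies, adding H. So (A, G)⁺ = {A, B, G, H}.
The closure contains neither all of R1 = {A, B, E, G} nor all of R2 = {A, C, D, F, G, H}, so the common attributes are not a superkey of either fragment. The join is lossy.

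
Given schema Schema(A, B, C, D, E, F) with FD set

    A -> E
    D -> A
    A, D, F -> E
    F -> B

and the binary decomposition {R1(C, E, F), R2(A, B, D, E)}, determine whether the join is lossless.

Common attributes: R1 ∩ R2 = {E}.
No dependency enlarges {E}, so (E)⁺ = {E}.
The closure contains neither all of R1 = {C, E, F} nor all of R2 = {A, B, D, E}, so the common attributes are not a superkey of either fragment. The join is lossy.

No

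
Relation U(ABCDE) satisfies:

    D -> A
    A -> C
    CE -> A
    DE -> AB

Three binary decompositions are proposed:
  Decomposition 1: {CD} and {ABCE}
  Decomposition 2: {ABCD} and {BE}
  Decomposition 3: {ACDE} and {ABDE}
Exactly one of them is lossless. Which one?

Decomposition 3

Decomposition 1: common = {C}, closure = {C} → lossy.
Decomposition 2: common = {B}, closure = {B} → lossy.
Decomposition 3: common = {ADE}, closure = {ABCDE} → lossless.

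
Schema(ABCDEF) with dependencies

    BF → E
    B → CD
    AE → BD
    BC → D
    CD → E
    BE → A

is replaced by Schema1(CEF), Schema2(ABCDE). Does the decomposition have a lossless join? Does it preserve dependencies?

Lossless test: (CE)⁺ = {CE}, which is a superkey of neither fragment — lossy.
Dependency preservation: BF → E is not contained in any single fragment, but the restricted closure of its left-hand side across the fragments still reaches the right-hand side; the remaining FDs each lie inside some fragment. All dependencies are preserved.

lossy but dependency-preserving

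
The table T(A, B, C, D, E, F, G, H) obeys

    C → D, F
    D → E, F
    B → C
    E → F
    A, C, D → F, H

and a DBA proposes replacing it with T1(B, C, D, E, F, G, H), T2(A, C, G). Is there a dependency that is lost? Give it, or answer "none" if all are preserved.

A, C, D → F, H

Check A, C, D → F, H: no single fragment contains all of {A, C, D, F, H}, and the restricted closure of {A, C, D} across the fragments never reaches {F, H}.
C → D, F is preserved.
D → E, F is preserved.
B → C is preserved.
E → F is preserved.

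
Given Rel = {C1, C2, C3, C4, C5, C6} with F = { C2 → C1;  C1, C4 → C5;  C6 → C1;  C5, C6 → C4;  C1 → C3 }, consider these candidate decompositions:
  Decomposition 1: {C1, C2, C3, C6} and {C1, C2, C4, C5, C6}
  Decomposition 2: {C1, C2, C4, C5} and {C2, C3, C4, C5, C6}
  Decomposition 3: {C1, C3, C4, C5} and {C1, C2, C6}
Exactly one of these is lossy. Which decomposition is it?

Decomposition 3

Decomposition 1: common = {C1, C2, C6}, closure = {C1, C2, C3, C6} → lossless.
Decomposition 2: common = {C2, C4, C5}, closure = {C1, C2, C3, C4, C5} → lossless.
Decomposition 3: common = {C1}, closure = {C1, C3} → lossy.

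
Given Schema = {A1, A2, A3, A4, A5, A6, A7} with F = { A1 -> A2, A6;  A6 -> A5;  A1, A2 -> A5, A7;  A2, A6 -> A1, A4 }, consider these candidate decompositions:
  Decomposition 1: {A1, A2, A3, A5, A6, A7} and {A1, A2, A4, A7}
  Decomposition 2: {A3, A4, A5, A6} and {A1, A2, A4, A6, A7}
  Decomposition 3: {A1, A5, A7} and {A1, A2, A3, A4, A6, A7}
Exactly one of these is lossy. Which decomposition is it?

Decomposition 1: common = {A1, A2, A7}, closure = {A1, A2, A4, A5, A6, A7} → lossless.
Decomposition 2: common = {A4, A6}, closure = {A4, A5, A6} → lossy.
Decomposition 3: common = {A1, A7}, closure = {A1, A2, A4, A5, A6, A7} → lossless.

Decomposition 2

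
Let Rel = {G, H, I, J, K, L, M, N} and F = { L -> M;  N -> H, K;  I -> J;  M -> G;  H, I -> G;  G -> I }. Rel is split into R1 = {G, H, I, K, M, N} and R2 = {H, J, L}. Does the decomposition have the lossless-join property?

No

Common attributes: R1 ∩ R2 = {H}.
No dependency enlarges {H}, so (H)⁺ = {H}.
The closure contains neither all of R1 = {G, H, I, K, M, N} nor all of R2 = {H, J, L}, so the common attributes are not a superkey of either fragment. The join is lossy.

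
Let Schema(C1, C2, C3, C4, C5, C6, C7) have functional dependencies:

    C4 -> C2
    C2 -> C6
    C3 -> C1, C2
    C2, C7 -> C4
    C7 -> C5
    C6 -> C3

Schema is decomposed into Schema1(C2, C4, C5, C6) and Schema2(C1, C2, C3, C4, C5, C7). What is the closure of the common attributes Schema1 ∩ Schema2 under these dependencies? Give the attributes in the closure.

C1, C2, C3, C4, C5, C6

Schema1 ∩ Schema2 = {C2, C4, C5}.
C2 → C6 applies, adding C6
C6 → C3 applies, adding C3
C3 → C1, C2 applies, adding C1
Closure: {C1, C2, C3, C4, C5, C6}.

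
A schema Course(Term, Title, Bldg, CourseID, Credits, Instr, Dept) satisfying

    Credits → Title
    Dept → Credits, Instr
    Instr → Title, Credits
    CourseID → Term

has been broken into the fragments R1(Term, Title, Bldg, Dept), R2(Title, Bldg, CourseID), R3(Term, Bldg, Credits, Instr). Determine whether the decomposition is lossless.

Chase test. Columns are Term, Title, Bldg, CourseID, Credits, Instr, Dept; row i has aⱼ where attribute j ∈ Ri, else bᵢⱼ.
Initial tableau (one row per fragment):
  row 1: a1 a2 a3 b14 b15 b16 a7
  row 2: b21 a2 a3 a4 b25 b26 b27
  row 3: a1 b32 a3 b34 a5 a6 b37
No row becomes fully distinguished — the join is lossy.

No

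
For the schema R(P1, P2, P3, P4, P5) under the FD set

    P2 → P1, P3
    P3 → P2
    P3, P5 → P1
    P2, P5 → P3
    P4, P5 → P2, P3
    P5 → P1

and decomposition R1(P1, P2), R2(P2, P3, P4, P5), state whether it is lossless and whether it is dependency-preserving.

Lossless test: (P2)⁺ = {P1, P2, P3}, which contains all of one fragment — lossless.
Dependency preservation: the restricted closure of {P5} across the fragments never reaches {P1}, so P5 → P1 cannot be enforced without a join — not preserved.

lossless but not dependency-preserving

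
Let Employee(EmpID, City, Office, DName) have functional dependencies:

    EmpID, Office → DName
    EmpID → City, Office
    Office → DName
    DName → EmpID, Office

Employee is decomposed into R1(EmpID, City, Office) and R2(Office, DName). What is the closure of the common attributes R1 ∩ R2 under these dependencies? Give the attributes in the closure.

EmpID, City, Office, DName

R1 ∩ R2 = {Office}.
Office → DName applies, adding DName
DName → EmpID, Office applies, adding EmpID
EmpID → City, Office applies, adding City
Closure: {EmpID, City, Office, DName}.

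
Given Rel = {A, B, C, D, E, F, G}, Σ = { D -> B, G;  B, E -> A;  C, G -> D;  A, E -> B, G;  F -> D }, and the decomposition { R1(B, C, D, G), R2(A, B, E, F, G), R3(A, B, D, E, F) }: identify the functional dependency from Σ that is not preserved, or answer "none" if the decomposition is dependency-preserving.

none

D → B, G lies within R1.
B, E → A lies within R2.
C, G → D lies within R1.
A, E → B, G lies within R2.
F → D lies within R3.
Every dependency is enforceable on the fragments, so the decomposition is dependency-preserving.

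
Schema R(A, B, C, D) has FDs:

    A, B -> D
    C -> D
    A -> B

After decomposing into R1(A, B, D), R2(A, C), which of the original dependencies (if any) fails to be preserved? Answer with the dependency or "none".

Check C → D: no single fragment contains all of {C, D}, and the restricted closure of {C} across the fragments never reaches {D}.
A, B → D is preserved.
A → B is preserved.

C -> D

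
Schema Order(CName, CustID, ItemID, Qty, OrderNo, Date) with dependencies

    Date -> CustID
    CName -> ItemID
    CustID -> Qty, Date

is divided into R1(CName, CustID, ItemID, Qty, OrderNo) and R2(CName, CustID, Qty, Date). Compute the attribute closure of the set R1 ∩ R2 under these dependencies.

R1 ∩ R2 = {CName, CustID, Qty}.
CName → ItemID applies, adding ItemID
CustID → Qty, Date applies, adding Date
Closure: {CName, CustID, ItemID, Qty, Date}.

CName, CustID, ItemID, Qty, Date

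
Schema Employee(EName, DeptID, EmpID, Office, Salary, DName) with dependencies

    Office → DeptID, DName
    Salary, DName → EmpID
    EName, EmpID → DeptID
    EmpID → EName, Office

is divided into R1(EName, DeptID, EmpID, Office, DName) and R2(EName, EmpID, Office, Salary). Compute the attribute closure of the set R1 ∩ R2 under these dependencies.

R1 ∩ R2 = {EName, EmpID, Office}.
Office → DeptID, DName applies, adding DeptID, DName
Closure: {EName, DeptID, EmpID, Office, DName}.

EName, DeptID, EmpID, Office, DName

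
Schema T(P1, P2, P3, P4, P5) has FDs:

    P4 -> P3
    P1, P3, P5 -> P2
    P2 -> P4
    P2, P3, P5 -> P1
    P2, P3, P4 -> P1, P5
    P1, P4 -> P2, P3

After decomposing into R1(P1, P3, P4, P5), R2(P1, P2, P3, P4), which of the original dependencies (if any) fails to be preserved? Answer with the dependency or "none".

P4 → P3 lies within R1.
P1, P3, P5 → P2: restricted closure across fragments reaches P2.
P2 → P4 lies within R2.
P2, P3, P5 → P1: restricted closure across fragments reaches P1.
P2, P3, P4 → P1, P5: restricted closure across fragments reaches P1, P5.
P1, P4 → P2, P3 lies within R2.
Every dependency is enforceable on the fragments, so the decomposition is dependency-preserving.

none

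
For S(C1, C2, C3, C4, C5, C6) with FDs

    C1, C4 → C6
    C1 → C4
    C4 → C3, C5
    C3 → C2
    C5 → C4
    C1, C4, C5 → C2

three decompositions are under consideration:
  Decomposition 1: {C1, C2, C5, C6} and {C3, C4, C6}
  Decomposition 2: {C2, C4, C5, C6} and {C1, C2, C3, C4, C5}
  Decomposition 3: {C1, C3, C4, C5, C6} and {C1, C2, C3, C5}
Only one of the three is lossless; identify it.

Decomposition 3

Decomposition 1: common = {C6}, closure = {C6} → lossy.
Decomposition 2: common = {C2, C4, C5}, closure = {C2, C3, C4, C5} → lossy.
Decomposition 3: common = {C1, C3, C5}, closure = {C1, C2, C3, C4, C5, C6} → lossless.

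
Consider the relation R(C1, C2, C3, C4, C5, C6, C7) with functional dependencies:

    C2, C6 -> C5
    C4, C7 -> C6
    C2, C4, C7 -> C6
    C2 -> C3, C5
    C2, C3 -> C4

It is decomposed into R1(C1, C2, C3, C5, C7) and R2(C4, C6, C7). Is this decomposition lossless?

No

Common attributes: R1 ∩ R2 = {C7}.
No dependency enlarges {C7}, so (C7)⁺ = {C7}.
The closure contains neither all of R1 = {C1, C2, C3, C5, C7} nor all of R2 = {C4, C6, C7}, so the common attributes are not a superkey of either fragment. The join is lossy.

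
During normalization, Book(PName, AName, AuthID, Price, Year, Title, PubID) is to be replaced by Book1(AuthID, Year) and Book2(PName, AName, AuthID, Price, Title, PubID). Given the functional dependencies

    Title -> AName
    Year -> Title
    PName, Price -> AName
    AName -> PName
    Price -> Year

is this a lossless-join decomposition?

Common attributes: Book1 ∩ Book2 = {AuthID}.
No dependency enlarges {AuthID}, so (AuthID)⁺ = {AuthID}.
The closure contains neither all of Book1 = {AuthID, Year} nor all of Book2 = {PName, AName, AuthID, Price, Title, PubID}, so the common attributes are not a superkey of either fragment. The join is lossy.

No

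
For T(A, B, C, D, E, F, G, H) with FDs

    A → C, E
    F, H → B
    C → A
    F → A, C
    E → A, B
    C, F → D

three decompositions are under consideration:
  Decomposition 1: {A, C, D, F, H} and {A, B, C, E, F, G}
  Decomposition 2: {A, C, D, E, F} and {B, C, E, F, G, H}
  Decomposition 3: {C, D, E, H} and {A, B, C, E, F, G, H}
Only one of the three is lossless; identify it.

Decomposition 1: common = {A, C, F}, closure = {A, B, C, D, E, F} → lossy.
Decomposition 2: common = {C, E, F}, closure = {A, B, C, D, E, F} → lossless.
Decomposition 3: common = {C, E, H}, closure = {A, B, C, E, H} → lossy.

Decomposition 2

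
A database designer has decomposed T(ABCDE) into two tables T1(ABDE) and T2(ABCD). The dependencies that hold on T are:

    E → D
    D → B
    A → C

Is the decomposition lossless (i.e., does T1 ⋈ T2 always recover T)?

Common attributes: T1 ∩ T2 = {ABD}.
Closure of {ABD}: A → C applies, adding C. So (ABD)⁺ = {ABCD}.
This closure contains every attribute of T2, so T1 ∩ T2 → T2. The join is lossless.

Yes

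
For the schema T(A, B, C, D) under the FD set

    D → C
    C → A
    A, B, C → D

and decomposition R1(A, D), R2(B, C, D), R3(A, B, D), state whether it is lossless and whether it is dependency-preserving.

Lossless test (chase): Rows 1 and 2 agree on D; apply D→C and equate their C entries. Rows 1 and 3 agree on D; apply D→C and equate their C entries. Rows 1 and 2 agree on C; apply C→A and equate their A entries. Row 2 is now all distinguished symbols — the join is lossless.
Dependency preservation: the restricted closure of {C} across the fragments never reaches {A}, so C → A cannot be enforced without a join — not preserved.

lossless but not dependency-preserving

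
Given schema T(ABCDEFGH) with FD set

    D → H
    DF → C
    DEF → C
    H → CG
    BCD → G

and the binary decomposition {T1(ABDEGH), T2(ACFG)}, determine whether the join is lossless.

No

Common attributes: T1 ∩ T2 = {AG}.
No dependency enlarges {AG}, so (AG)⁺ = {AG}.
The closure contains neither all of T1 = {ABDEGH} nor all of T2 = {ACFG}, so the common attributes are not a superkey of either fragment. The join is lossy.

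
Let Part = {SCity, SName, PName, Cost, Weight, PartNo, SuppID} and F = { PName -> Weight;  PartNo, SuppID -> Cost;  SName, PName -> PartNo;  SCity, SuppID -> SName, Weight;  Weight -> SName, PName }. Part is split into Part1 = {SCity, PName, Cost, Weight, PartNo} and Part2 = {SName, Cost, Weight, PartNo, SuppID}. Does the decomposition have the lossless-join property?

No

Common attributes: Part1 ∩ Part2 = {Cost, Weight, PartNo}.
Closure of {Cost, Weight, PartNo}: Weight → SName, PName applies, adding SName, PName. So (Cost, Weight, PartNo)⁺ = {SName, PName, Cost, Weight, PartNo}.
The closure contains neither all of Part1 = {SCity, PName, Cost, Weight, PartNo} nor all of Part2 = {SName, Cost, Weight, PartNo, SuppID}, so the common attributes are not a superkey of either fragment. The join is lossy.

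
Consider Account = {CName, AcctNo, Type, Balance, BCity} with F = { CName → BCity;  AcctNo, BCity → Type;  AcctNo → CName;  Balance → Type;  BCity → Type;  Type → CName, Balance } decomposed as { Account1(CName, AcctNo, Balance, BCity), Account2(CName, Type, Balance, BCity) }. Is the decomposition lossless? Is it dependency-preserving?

lossless and dependency-preserving

Lossless test: (CName, Balance, BCity)⁺ = {CName, Type, Balance, BCity}, which contains all of one fragment — lossless.
Dependency preservation: AcctNo, BCity → Type is not contained in any single fragment, but the restricted closure of its left-hand side across the fragments still reaches the right-hand side; the remaining FDs each lie inside some fragment. All dependencies are preserved.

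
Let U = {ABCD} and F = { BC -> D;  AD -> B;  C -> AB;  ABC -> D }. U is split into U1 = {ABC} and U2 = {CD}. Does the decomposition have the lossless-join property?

Common attributes: U1 ∩ U2 = {C}.
Closure of {C}: C → AB applies, adding AB; ABC → D applies, adding D. So (C)⁺ = {ABCD}.
This closure contains every attribute of U1, so U1 ∩ U2 → U1. The join is lossless.

Yes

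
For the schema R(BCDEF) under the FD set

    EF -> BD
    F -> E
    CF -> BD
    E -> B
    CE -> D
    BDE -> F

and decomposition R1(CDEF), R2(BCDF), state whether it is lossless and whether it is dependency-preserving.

lossless but not dependency-preserving

Lossless test: (CDF)⁺ = {BCDEF}, which contains all of one fragment — lossless.
Dependency preservation: the restricted closure of {E} across the fragments never reaches {B}, so E → B cannot be enforced without a join — not preserved.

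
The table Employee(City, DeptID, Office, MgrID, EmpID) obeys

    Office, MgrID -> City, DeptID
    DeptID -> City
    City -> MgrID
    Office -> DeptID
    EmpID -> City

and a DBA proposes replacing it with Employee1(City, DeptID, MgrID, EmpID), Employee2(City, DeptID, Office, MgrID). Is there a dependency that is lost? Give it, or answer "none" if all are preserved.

Office, MgrID → City, DeptID lies within Employee2.
DeptID → City lies within Employee1.
City → MgrID lies within Employee1.
Office → DeptID lies within Employee2.
EmpID → City lies within Employee1.
Every dependency is enforceable on the fragments, so the decomposition is dependency-preserving.

none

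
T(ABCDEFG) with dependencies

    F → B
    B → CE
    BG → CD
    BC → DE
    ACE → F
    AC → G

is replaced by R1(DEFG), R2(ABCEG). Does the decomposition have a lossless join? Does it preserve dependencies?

Lossless test: (EG)⁺ = {EG}, which is a superkey of neither fragment — lossy.
Dependency preservation: the restricted closure of {F} across the fragments never reaches {B}, so F → B cannot be enforced without a join — not preserved.

lossy and not dependency-preserving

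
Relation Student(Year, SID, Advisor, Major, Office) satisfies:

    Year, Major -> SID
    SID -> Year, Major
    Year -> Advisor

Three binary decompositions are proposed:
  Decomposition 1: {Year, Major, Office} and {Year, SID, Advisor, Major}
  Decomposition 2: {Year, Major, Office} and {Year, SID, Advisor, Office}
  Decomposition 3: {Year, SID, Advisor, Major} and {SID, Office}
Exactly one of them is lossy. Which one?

Decomposition 2

Decomposition 1: common = {Year, Major}, closure = {Year, SID, Advisor, Major} → lossless.
Decomposition 2: common = {Year, Office}, closure = {Year, Advisor, Office} → lossy.
Decomposition 3: common = {SID}, closure = {Year, SID, Advisor, Major} → lossless.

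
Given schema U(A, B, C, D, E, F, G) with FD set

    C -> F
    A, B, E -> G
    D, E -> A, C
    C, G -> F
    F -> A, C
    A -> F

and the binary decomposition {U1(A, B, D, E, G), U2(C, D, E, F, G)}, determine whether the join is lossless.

Yes

Common attributes: U1 ∩ U2 = {D, E, G}.
Closure of {D, E, G}: D, E → A, C applies, adding A, C; C, G → F applies, adding F. So (D, E, G)⁺ = {A, C, D, E, F, G}.
This closure contains every attribute of U2, so U1 ∩ U2 → U2. The join is lossless.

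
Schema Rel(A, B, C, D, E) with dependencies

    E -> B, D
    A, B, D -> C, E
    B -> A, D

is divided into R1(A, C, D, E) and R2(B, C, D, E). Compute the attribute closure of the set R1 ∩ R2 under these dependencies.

A, B, C, D, E

R1 ∩ R2 = {C, D, E}.
E → B, D applies, adding B
B → A, D applies, adding A
Closure: {A, B, C, D, E}.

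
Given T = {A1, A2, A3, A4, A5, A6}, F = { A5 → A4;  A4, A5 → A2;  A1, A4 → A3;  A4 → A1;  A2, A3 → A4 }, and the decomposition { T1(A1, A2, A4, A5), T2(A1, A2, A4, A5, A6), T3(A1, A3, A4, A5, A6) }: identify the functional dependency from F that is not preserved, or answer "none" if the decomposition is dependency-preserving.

A2, A3 → A4

Check A2, A3 → A4: no single fragment contains all of {A2, A3, A4}, and the restricted closure of {A2, A3} across the fragments never reaches {A4}.
A5 → A4 is preserved.
A4, A5 → A2 is preserved.
A1, A4 → A3 is preserved.
A4 → A1 is preserved.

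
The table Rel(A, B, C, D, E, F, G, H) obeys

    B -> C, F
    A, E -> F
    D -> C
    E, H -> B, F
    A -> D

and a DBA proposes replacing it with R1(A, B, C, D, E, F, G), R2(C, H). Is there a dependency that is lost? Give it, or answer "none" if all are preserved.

Check E, H → B, F: no single fragment contains all of {B, E, F, H}, and the restricted closure of {E, H} across the fragments never reaches {B, F}.
B → C, F is preserved.
A, E → F is preserved.
D → C is preserved.
A → D is preserved.

E, H -> B, F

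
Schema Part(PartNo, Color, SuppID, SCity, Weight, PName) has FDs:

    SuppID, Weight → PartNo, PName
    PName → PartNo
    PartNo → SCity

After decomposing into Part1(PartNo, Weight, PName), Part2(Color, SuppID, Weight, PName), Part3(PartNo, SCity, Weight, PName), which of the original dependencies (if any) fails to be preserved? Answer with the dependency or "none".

none

SuppID, Weight → PartNo, PName: restricted closure across fragments reaches PartNo, PName.
PName → PartNo lies within Part1.
PartNo → SCity lies within Part3.
Every dependency is enforceable on the fragments, so the decomposition is dependency-preserving.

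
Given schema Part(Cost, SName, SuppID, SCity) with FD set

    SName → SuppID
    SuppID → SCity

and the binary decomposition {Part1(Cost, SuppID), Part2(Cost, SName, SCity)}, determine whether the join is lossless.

No

Common attributes: Part1 ∩ Part2 = {Cost}.
No dependency enlarges {Cost}, so (Cost)⁺ = {Cost}.
The closure contains neither all of Part1 = {Cost, SuppID} nor all of Part2 = {Cost, SName, SCity}, so the common attributes are not a superkey of either fragment. The join is lossy.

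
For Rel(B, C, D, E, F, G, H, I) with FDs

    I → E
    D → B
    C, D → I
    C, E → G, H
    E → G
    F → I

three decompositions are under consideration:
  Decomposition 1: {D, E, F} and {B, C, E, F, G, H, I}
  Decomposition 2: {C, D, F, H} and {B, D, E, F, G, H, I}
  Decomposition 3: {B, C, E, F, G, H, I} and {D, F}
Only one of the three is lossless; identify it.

Decomposition 1: common = {E, F}, closure = {E, F, G, I} → lossy.
Decomposition 2: common = {D, F, H}, closure = {B, D, E, F, G, H, I} → lossless.
Decomposition 3: common = {F}, closure = {E, F, G, I} → lossy.

Decomposition 2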